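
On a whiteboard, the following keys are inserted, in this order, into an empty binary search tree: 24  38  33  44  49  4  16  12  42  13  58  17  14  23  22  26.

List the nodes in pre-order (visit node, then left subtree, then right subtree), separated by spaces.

24: root
38: right child of 24 (depth 1)
33: left child of 38 (depth 2)
44: right child of 38 (depth 2)
49: right child of 44 (depth 3)
4: left child of 24 (depth 1)
16: right child of 4 (depth 2)
12: left child of 16 (depth 3)
42: left child of 44 (depth 3)
13: right child of 12 (depth 4)
58: right child of 49 (depth 4)
17: right child of 16 (depth 3)
14: right child of 13 (depth 5)
23: right child of 17 (depth 4)
22: left child of 23 (depth 5)
26: left child of 33 (depth 3)

24 4 16 12 13 14 17 23 22 38 33 26 44 42 49 58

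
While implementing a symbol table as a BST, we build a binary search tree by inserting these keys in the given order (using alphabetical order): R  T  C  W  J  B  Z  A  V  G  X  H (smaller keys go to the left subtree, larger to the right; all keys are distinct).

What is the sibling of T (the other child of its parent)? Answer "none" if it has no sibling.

R: root
T: right child of R (depth 1)
C: left child of R (depth 1)
W: right child of T (depth 2)
J: right child of C (depth 2)
B: left child of C (depth 2)
Z: right child of W (depth 3)
A: left child of B (depth 3)
V: left child of W (depth 3)
G: left child of J (depth 3)
X: left child of Z (depth 4)
H: right child of G (depth 4)

T's parent is R; the other child of R is C.

C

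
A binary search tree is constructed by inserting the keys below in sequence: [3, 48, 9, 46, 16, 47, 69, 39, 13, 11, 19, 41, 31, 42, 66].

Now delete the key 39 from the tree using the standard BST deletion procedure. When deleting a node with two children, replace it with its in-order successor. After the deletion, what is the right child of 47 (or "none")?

Resulting structure (node: left, right):
  3: L=–, R=48
  48: L=9, R=69
  9: L=–, R=46
  46: L=16, R=47
  16: L=13, R=39
  47: L=–, R=–
  69: L=66, R=–
  39: L=19, R=41
  13: L=11, R=–
  11: L=–, R=–
  19: L=–, R=31
  41: L=–, R=42
  31: L=–, R=–
  42: L=–, R=–
  66: L=–, R=–

Delete 39 (two children — replace with in-order successor).
After deletion, 47's right child: none.

none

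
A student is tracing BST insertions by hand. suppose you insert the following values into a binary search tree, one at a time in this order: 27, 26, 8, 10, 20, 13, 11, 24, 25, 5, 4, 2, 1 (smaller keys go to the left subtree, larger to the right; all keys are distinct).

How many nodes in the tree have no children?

3

Resulting structure (node: left, right):
  27: L=26, R=–
  26: L=8, R=–
  8: L=5, R=10
  10: L=–, R=20
  20: L=13, R=24
  13: L=11, R=–
  11: L=–, R=–
  24: L=–, R=25
  25: L=–, R=–
  5: L=4, R=–
  4: L=2, R=–
  2: L=1, R=–
  1: L=–, R=–

Leaves: 1, 11, 25 — 3 in total.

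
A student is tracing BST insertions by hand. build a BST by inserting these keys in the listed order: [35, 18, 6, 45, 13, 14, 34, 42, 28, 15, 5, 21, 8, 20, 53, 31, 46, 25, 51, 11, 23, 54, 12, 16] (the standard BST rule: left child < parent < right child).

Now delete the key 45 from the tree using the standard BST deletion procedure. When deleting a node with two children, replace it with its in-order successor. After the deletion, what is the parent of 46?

35: root
18: left child of 35 (depth 1)
6: left child of 18 (depth 2)
45: right child of 35 (depth 1)
13: right child of 6 (depth 3)
14: right child of 13 (depth 4)
34: right child of 18 (depth 2)
42: left child of 45 (depth 2)
28: left child of 34 (depth 3)
15: right child of 14 (depth 5)
5: left child of 6 (depth 3)
21: left child of 28 (depth 4)
8: left child of 13 (depth 4)
20: left child of 21 (depth 5)
53: right child of 45 (depth 2)
31: right child of 28 (depth 4)
46: left child of 53 (depth 3)
25: right child of 21 (depth 5)
51: right child of 46 (depth 4)
11: right child of 8 (depth 5)
23: left child of 25 (depth 6)
54: right child of 53 (depth 3)
12: right child of 11 (depth 6)
16: right child of 15 (depth 6)

Delete 45 (two children — replace with in-order successor).
After deletion, 46's parent is 35.

35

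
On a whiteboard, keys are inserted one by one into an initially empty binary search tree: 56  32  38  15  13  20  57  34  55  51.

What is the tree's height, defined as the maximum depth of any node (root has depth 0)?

Insert 56: tree is empty, so 56 becomes the root.
Insert 32: 32 < 56 → go left. Place as left child of 56.
Insert 38: 38 < 56 → go left; 38 > 32 → go right. Place as right child of 32.
Insert 15: 15 < 56 → go left; 15 < 32 → go left. Place as left child of 32.
Insert 13: 13 < 56 → go left; 13 < 32 → go left; 13 < 15 → go left. Place as left child of 15.
Insert 20: 20 < 56 → go left; 20 < 32 → go left; 20 > 15 → go right. Place as right child of 15.
Insert 57: 57 > 56 → go right. Place as right child of 56.
Insert 34: 34 < 56 → go left; 34 > 32 → go right; 34 < 38 → go left. Place as left child of 38.
Insert 55: 55 < 56 → go left; 55 > 32 → go right; 55 > 38 → go right. Place as right child of 38.
Insert 51: 51 < 56 → go left; 51 > 32 → go right; 51 > 38 → go right; 51 < 55 → go left. Place as left child of 55.

The deepest node is 51 at depth 4.

4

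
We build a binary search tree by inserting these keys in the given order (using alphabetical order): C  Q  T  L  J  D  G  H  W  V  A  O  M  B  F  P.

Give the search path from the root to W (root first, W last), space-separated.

C Q T W

Resulting structure (node: left, right):
  C: L=A, R=Q
  Q: L=L, R=T
  T: L=–, R=W
  L: L=J, R=O
  J: L=D, R=–
  D: L=–, R=G
  G: L=F, R=H
  H: L=–, R=–
  W: L=V, R=–
  V: L=–, R=–
  A: L=–, R=B
  O: L=M, R=P
  M: L=–, R=–
  B: L=–, R=–
  F: L=–, R=–
  P: L=–, R=–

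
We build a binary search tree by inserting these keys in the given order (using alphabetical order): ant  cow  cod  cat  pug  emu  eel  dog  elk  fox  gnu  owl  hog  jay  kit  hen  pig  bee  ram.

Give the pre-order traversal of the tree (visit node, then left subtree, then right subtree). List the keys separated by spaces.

ant cow cod cat bee pug emu eel dog elk fox gnu owl hog hen jay kit pig ram

Resulting structure (node: left, right):
  ant: L=–, R=cow
  cow: L=cod, R=pug
  cod: L=cat, R=–
  cat: L=bee, R=–
  pug: L=emu, R=ram
  emu: L=eel, R=fox
  eel: L=dog, R=elk
  dog: L=–, R=–
  elk: L=–, R=–
  fox: L=–, R=gnu
  gnu: L=–, R=owl
  owl: L=hog, R=pig
  hog: L=hen, R=jay
  jay: L=–, R=kit
  kit: L=–, R=–
  hen: L=–, R=–
  pig: L=–, R=–
  bee: L=–, R=–
  ram: L=–, R=–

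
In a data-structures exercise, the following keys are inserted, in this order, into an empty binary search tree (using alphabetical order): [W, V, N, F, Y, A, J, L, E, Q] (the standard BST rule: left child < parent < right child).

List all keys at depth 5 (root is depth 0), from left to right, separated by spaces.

Insert W: tree is empty, so W becomes the root.
Insert V: V < W → go left. Place as left child of W.
Insert N: N < W → go left; N < V → go left. Place as left child of V.
Insert F: F < W → go left; F < V → go left; F < N → go left. Place as left child of N.
Insert Y: Y > W → go right. Place as right child of W.
Insert A: A < W → go left; A < V → go left; A < N → go left; A < F → go left. Place as left child of F.
Insert J: J < W → go left; J < V → go left; J < N → go left; J > F → go right. Place as right child of F.
Insert L: L < W → go left; L < V → go left; L < N → go left; L > F → go right; L > J → go right. Place as right child of J.
Insert E: E < W → go left; E < V → go left; E < N → go left; E < F → go left; E > A → go right. Place as right child of A.
Insert Q: Q < W → go left; Q < V → go left; Q > N → go right. Place as right child of N.

E L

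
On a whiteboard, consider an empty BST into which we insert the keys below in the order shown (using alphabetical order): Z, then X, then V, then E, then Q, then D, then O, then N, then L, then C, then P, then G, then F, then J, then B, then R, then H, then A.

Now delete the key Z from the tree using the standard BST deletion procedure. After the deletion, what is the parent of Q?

E

Resulting structure (node: left, right):
  Z: L=X, R=–
  X: L=V, R=–
  V: L=E, R=–
  E: L=D, R=Q
  Q: L=O, R=R
  D: L=C, R=–
  O: L=N, R=P
  N: L=L, R=–
  L: L=G, R=–
  C: L=B, R=–
  P: L=–, R=–
  G: L=F, R=J
  F: L=–, R=–
  J: L=H, R=–
  B: L=A, R=–
  R: L=–, R=–
  H: L=–, R=–
  A: L=–, R=–

Delete Z (at most one child — splice it out).
After deletion, Q's parent is E.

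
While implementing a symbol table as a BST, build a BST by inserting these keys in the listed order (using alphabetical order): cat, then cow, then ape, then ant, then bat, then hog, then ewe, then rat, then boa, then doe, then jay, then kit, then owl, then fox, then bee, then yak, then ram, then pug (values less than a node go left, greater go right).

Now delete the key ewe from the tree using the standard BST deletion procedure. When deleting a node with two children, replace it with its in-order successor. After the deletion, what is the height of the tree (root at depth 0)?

8

Insert cat: tree is empty, so cat becomes the root.
Insert cow: cow > cat → go right. Place as right child of cat.
Insert ape: ape < cat → go left. Place as left child of cat.
Insert ant: ant < cat → go left; ant < ape → go left. Place as left child of ape.
Insert bat: bat < cat → go left; bat > ape → go right. Place as right child of ape.
Insert hog: hog > cat → go right; hog > cow → go right. Place as right child of cow.
Insert ewe: ewe > cat → go right; ewe > cow → go right; ewe < hog → go left. Place as left child of hog.
Insert rat: rat > cat → go right; rat > cow → go right; rat > hog → go right. Place as right child of hog.
Insert boa: boa < cat → go left; boa > ape → go right; boa > bat → go right. Place as right child of bat.
Insert doe: doe > cat → go right; doe > cow → go right; doe < hog → go left; doe < ewe → go left. Place as left child of ewe.
Insert jay: jay > cat → go right; jay > cow → go right; jay > hog → go right; jay < rat → go left. Place as left child of rat.
Insert kit: kit > cat → go right; kit > cow → go right; kit > hog → go right; kit < rat → go left; kit > jay → go right. Place as right child of jay.
Insert owl: owl > cat → go right; owl > cow → go right; owl > hog → go right; owl < rat → go left; owl > jay → go right; owl > kit → go right. Place as right child of kit.
Insert fox: fox > cat → go right; fox > cow → go right; fox < hog → go left; fox > ewe → go right. Place as right child of ewe.
Insert bee: bee < cat → go left; bee > ape → go right; bee > bat → go right; bee < boa → go left. Place as left child of boa.
Insert yak: yak > cat → go right; yak > cow → go right; yak > hog → go right; yak > rat → go right. Place as right child of rat.
Insert ram: ram > cat → go right; ram > cow → go right; ram > hog → go right; ram < rat → go left; ram > jay → go right; ram > kit → go right; ram > owl → go right. Place as right child of owl.
Insert pug: pug > cat → go right; pug > cow → go right; pug > hog → go right; pug < rat → go left; pug > jay → go right; pug > kit → go right; pug > owl → go right; pug < ram → go left. Place as left child of ram.

Delete ewe (two children — replace with in-order successor).
After deletion, deepest node is pug at depth 8.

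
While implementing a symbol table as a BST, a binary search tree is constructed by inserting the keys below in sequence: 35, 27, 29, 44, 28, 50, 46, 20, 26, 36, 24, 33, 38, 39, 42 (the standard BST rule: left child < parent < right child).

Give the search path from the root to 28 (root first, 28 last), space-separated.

Resulting structure (node: left, right):
  35: L=27, R=44
  27: L=20, R=29
  29: L=28, R=33
  44: L=36, R=50
  28: L=–, R=–
  50: L=46, R=–
  46: L=–, R=–
  20: L=–, R=26
  26: L=24, R=–
  36: L=–, R=38
  24: L=–, R=–
  33: L=–, R=–
  38: L=–, R=39
  39: L=–, R=42
  42: L=–, R=–

35 27 29 28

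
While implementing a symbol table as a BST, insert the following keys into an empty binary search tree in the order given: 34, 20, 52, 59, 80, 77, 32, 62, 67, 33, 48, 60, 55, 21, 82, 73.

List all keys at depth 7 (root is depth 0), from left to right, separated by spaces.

73

34: root
20: left child of 34 (depth 1)
52: right child of 34 (depth 1)
59: right child of 52 (depth 2)
80: right child of 59 (depth 3)
77: left child of 80 (depth 4)
32: right child of 20 (depth 2)
62: left child of 77 (depth 5)
67: right child of 62 (depth 6)
33: right child of 32 (depth 3)
48: left child of 52 (depth 2)
60: left child of 62 (depth 6)
55: left child of 59 (depth 3)
21: left child of 32 (depth 3)
82: right child of 80 (depth 4)
73: right child of 67 (depth 7)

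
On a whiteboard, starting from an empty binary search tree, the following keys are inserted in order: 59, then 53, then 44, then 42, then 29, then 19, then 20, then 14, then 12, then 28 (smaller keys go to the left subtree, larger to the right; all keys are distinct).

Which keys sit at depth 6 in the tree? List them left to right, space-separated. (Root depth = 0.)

Resulting structure (node: left, right):
  59: L=53, R=–
  53: L=44, R=–
  44: L=42, R=–
  42: L=29, R=–
  29: L=19, R=–
  19: L=14, R=20
  20: L=–, R=28
  14: L=12, R=–
  12: L=–, R=–
  28: L=–, R=–

14 20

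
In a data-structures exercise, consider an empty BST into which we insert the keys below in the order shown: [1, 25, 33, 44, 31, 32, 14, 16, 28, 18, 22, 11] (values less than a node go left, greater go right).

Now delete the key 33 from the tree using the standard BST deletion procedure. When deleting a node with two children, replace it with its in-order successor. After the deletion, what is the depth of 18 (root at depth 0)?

4

Resulting structure (node: left, right):
  1: L=–, R=25
  25: L=14, R=33
  33: L=31, R=44
  44: L=–, R=–
  31: L=28, R=32
  32: L=–, R=–
  14: L=11, R=16
  16: L=–, R=18
  28: L=–, R=–
  18: L=–, R=22
  22: L=–, R=–
  11: L=–, R=–

Delete 33 (two children — replace with in-order successor).
After deletion, path to 18: 1 → 25 → 14 → 16 → 18.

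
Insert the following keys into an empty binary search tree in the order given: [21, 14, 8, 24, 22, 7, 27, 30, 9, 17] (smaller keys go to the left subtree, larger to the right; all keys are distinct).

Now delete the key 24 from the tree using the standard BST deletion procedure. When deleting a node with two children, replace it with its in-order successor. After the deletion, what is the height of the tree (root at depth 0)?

3

Insert 21: tree is empty, so 21 becomes the root.
Insert 14: 14 < 21 → go left. Place as left child of 21.
Insert 8: 8 < 21 → go left; 8 < 14 → go left. Place as left child of 14.
Insert 24: 24 > 21 → go right. Place as right child of 21.
Insert 22: 22 > 21 → go right; 22 < 24 → go left. Place as left child of 24.
Insert 7: 7 < 21 → go left; 7 < 14 → go left; 7 < 8 → go left. Place as left child of 8.
Insert 27: 27 > 21 → go right; 27 > 24 → go right. Place as right child of 24.
Insert 30: 30 > 21 → go right; 30 > 24 → go right; 30 > 27 → go right. Place as right child of 27.
Insert 9: 9 < 21 → go left; 9 < 14 → go left; 9 > 8 → go right. Place as right child of 8.
Insert 17: 17 < 21 → go left; 17 > 14 → go right. Place as right child of 14.

Delete 24 (two children — replace with in-order successor).
After deletion, deepest node is 7 at depth 3.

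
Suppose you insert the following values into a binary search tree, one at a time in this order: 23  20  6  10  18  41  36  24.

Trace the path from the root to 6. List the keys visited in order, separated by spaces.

23 20 6

Insert 23: tree is empty, so 23 becomes the root.
Insert 20: 20 < 23 → go left. Place as left child of 23.
Insert 6: 6 < 23 → go left; 6 < 20 → go left. Place as left child of 20.
Insert 10: 10 < 23 → go left; 10 < 20 → go left; 10 > 6 → go right. Place as right child of 6.
Insert 18: 18 < 23 → go left; 18 < 20 → go left; 18 > 6 → go right; 18 > 10 → go right. Place as right child of 10.
Insert 41: 41 > 23 → go right. Place as right child of 23.
Insert 36: 36 > 23 → go right; 36 < 41 → go left. Place as left child of 41.
Insert 24: 24 > 23 → go right; 24 < 41 → go left; 24 < 36 → go left. Place as left child of 36.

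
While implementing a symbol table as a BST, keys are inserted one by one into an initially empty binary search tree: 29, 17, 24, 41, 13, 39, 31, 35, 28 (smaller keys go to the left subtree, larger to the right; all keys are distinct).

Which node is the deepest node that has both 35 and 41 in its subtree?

41

Resulting structure (node: left, right):
  29: L=17, R=41
  17: L=13, R=24
  24: L=–, R=28
  41: L=39, R=–
  13: L=–, R=–
  39: L=31, R=–
  31: L=–, R=35
  35: L=–, R=–
  28: L=–, R=–

Path to 35: 29 → 41 → 39 → 31 → 35
Path to 41: 29 → 41
41 lies on both paths and is an ancestor of the other node.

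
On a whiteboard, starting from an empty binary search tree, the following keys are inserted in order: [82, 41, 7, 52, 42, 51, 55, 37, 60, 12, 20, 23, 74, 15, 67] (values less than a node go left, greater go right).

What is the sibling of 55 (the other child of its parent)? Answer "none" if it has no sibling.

82: root
41: left child of 82 (depth 1)
7: left child of 41 (depth 2)
52: right child of 41 (depth 2)
42: left child of 52 (depth 3)
51: right child of 42 (depth 4)
55: right child of 52 (depth 3)
37: right child of 7 (depth 3)
60: right child of 55 (depth 4)
12: left child of 37 (depth 4)
20: right child of 12 (depth 5)
23: right child of 20 (depth 6)
74: right child of 60 (depth 5)
15: left child of 20 (depth 6)
67: left child of 74 (depth 6)

55's parent is 52; the other child of 52 is 42.

42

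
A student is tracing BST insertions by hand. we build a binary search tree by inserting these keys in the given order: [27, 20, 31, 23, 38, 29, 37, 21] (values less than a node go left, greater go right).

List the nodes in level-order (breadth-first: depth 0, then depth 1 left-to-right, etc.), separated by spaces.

Resulting structure (node: left, right):
  27: L=20, R=31
  20: L=–, R=23
  31: L=29, R=38
  23: L=21, R=–
  38: L=37, R=–
  29: L=–, R=–
  37: L=–, R=–
  21: L=–, R=–

27 20 31 23 29 38 21 37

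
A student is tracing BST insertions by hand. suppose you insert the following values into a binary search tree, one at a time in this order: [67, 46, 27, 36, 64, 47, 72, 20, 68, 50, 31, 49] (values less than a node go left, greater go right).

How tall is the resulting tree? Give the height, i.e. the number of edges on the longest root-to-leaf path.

Insert 67: tree is empty, so 67 becomes the root.
Insert 46: 46 < 67 → go left. Place as left child of 67.
Insert 27: 27 < 67 → go left; 27 < 46 → go left. Place as left child of 46.
Insert 36: 36 < 67 → go left; 36 < 46 → go left; 36 > 27 → go right. Place as right child of 27.
Insert 64: 64 < 67 → go left; 64 > 46 → go right. Place as right child of 46.
Insert 47: 47 < 67 → go left; 47 > 46 → go right; 47 < 64 → go left. Place as left child of 64.
Insert 72: 72 > 67 → go right. Place as right child of 67.
Insert 20: 20 < 67 → go left; 20 < 46 → go left; 20 < 27 → go left. Place as left child of 27.
Insert 68: 68 > 67 → go right; 68 < 72 → go left. Place as left child of 72.
Insert 50: 50 < 67 → go left; 50 > 46 → go right; 50 < 64 → go left; 50 > 47 → go right. Place as right child of 47.
Insert 31: 31 < 67 → go left; 31 < 46 → go left; 31 > 27 → go right; 31 < 36 → go left. Place as left child of 36.
Insert 49: 49 < 67 → go left; 49 > 46 → go right; 49 < 64 → go left; 49 > 47 → go right; 49 < 50 → go left. Place as left child of 50.

The deepest node is 49 at depth 5.

5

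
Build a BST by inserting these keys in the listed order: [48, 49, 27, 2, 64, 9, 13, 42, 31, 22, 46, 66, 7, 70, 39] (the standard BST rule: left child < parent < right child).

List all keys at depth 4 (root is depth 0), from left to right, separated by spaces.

48: root
49: right child of 48 (depth 1)
27: left child of 48 (depth 1)
2: left child of 27 (depth 2)
64: right child of 49 (depth 2)
9: right child of 2 (depth 3)
13: right child of 9 (depth 4)
42: right child of 27 (depth 2)
31: left child of 42 (depth 3)
22: right child of 13 (depth 5)
46: right child of 42 (depth 3)
66: right child of 64 (depth 3)
7: left child of 9 (depth 4)
70: right child of 66 (depth 4)
39: right child of 31 (depth 4)

7 13 39 70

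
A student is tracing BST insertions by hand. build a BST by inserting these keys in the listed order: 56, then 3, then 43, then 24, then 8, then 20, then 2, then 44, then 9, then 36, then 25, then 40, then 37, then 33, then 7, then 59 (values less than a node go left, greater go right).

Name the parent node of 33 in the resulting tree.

25

Insert 56: tree is empty, so 56 becomes the root.
Insert 3: 3 < 56 → go left. Place as left child of 56.
Insert 43: 43 < 56 → go left; 43 > 3 → go right. Place as right child of 3.
Insert 24: 24 < 56 → go left; 24 > 3 → go right; 24 < 43 → go left. Place as left child of 43.
Insert 8: 8 < 56 → go left; 8 > 3 → go right; 8 < 43 → go left; 8 < 24 → go left. Place as left child of 24.
Insert 20: 20 < 56 → go left; 20 > 3 → go right; 20 < 43 → go left; 20 < 24 → go left; 20 > 8 → go right. Place as right child of 8.
Insert 2: 2 < 56 → go left; 2 < 3 → go left. Place as left child of 3.
Insert 44: 44 < 56 → go left; 44 > 3 → go right; 44 > 43 → go right. Place as right child of 43.
Insert 9: 9 < 56 → go left; 9 > 3 → go right; 9 < 43 → go left; 9 < 24 → go left; 9 > 8 → go right; 9 < 20 → go left. Place as left child of 20.
Insert 36: 36 < 56 → go left; 36 > 3 → go right; 36 < 43 → go left; 36 > 24 → go right. Place as right child of 24.
Insert 25: 25 < 56 → go left; 25 > 3 → go right; 25 < 43 → go left; 25 > 24 → go right; 25 < 36 → go left. Place as left child of 36.
Insert 40: 40 < 56 → go left; 40 > 3 → go right; 40 < 43 → go left; 40 > 24 → go right; 40 > 36 → go right. Place as right child of 36.
Insert 37: 37 < 56 → go left; 37 > 3 → go right; 37 < 43 → go left; 37 > 24 → go right; 37 > 36 → go right; 37 < 40 → go left. Place as left child of 40.
Insert 33: 33 < 56 → go left; 33 > 3 → go right; 33 < 43 → go left; 33 > 24 → go right; 33 < 36 → go left; 33 > 25 → go right. Place as right child of 25.
Insert 7: 7 < 56 → go left; 7 > 3 → go right; 7 < 43 → go left; 7 < 24 → go left; 7 < 8 → go left. Place as left child of 8.
Insert 59: 59 > 56 → go right. Place as right child of 56.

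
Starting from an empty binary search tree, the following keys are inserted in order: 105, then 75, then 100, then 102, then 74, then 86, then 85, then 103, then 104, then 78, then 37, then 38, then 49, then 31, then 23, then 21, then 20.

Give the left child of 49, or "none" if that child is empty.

none

Resulting structure (node: left, right):
  105: L=75, R=–
  75: L=74, R=100
  100: L=86, R=102
  102: L=–, R=103
  74: L=37, R=–
  86: L=85, R=–
  85: L=78, R=–
  103: L=–, R=104
  104: L=–, R=–
  78: L=–, R=–
  37: L=31, R=38
  38: L=–, R=49
  49: L=–, R=–
  31: L=23, R=–
  23: L=21, R=–
  21: L=20, R=–
  20: L=–, R=–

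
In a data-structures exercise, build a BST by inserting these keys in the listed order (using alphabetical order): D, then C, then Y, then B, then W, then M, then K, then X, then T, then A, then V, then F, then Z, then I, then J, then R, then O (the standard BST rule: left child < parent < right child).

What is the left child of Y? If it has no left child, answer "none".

W

D: root
C: left child of D (depth 1)
Y: right child of D (depth 1)
B: left child of C (depth 2)
W: left child of Y (depth 2)
M: left child of W (depth 3)
K: left child of M (depth 4)
X: right child of W (depth 3)
T: right child of M (depth 4)
A: left child of B (depth 3)
V: right child of T (depth 5)
F: left child of K (depth 5)
Z: right child of Y (depth 2)
I: right child of F (depth 6)
J: right child of I (depth 7)
R: left child of T (depth 5)
O: left child of R (depth 6)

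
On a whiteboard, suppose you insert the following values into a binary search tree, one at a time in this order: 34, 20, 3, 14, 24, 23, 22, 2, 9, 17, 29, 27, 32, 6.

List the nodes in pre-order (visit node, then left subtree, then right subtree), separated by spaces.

34 20 3 2 14 9 6 17 24 23 22 29 27 32

Insert 34: tree is empty, so 34 becomes the root.
Insert 20: 20 < 34 → go left. Place as left child of 34.
Insert 3: 3 < 34 → go left; 3 < 20 → go left. Place as left child of 20.
Insert 14: 14 < 34 → go left; 14 < 20 → go left; 14 > 3 → go right. Place as right child of 3.
Insert 24: 24 < 34 → go left; 24 > 20 → go right. Place as right child of 20.
Insert 23: 23 < 34 → go left; 23 > 20 → go right; 23 < 24 → go left. Place as left child of 24.
Insert 22: 22 < 34 → go left; 22 > 20 → go right; 22 < 24 → go left; 22 < 23 → go left. Place as left child of 23.
Insert 2: 2 < 34 → go left; 2 < 20 → go left; 2 < 3 → go left. Place as left child of 3.
Insert 9: 9 < 34 → go left; 9 < 20 → go left; 9 > 3 → go right; 9 < 14 → go left. Place as left child of 14.
Insert 17: 17 < 34 → go left; 17 < 20 → go left; 17 > 3 → go right; 17 > 14 → go right. Place as right child of 14.
Insert 29: 29 < 34 → go left; 29 > 20 → go right; 29 > 24 → go right. Place as right child of 24.
Insert 27: 27 < 34 → go left; 27 > 20 → go right; 27 > 24 → go right; 27 < 29 → go left. Place as left child of 29.
Insert 32: 32 < 34 → go left; 32 > 20 → go right; 32 > 24 → go right; 32 > 29 → go right. Place as right child of 29.
Insert 6: 6 < 34 → go left; 6 < 20 → go left; 6 > 3 → go right; 6 < 14 → go left; 6 < 9 → go left. Place as left child of 9.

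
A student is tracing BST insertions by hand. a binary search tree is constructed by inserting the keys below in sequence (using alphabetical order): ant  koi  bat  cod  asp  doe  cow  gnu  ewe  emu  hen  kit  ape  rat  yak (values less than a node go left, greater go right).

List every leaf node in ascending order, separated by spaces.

ant: root
koi: right child of ant (depth 1)
bat: left child of koi (depth 2)
cod: right child of bat (depth 3)
asp: left child of bat (depth 3)
doe: right child of cod (depth 4)
cow: left child of doe (depth 5)
gnu: right child of doe (depth 5)
ewe: left child of gnu (depth 6)
emu: left child of ewe (depth 7)
hen: right child of gnu (depth 6)
kit: right child of hen (depth 7)
ape: left child of asp (depth 4)
rat: right child of koi (depth 2)
yak: right child of rat (depth 3)

ape cow emu kit yak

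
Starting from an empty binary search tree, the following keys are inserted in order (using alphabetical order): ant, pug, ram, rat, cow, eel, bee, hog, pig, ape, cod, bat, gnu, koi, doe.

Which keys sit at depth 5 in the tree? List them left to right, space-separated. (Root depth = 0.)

bat gnu pig

Insert ant: tree is empty, so ant becomes the root.
Insert pug: pug > ant → go right. Place as right child of ant.
Insert ram: ram > ant → go right; ram > pug → go right. Place as right child of pug.
Insert rat: rat > ant → go right; rat > pug → go right; rat > ram → go right. Place as right child of ram.
Insert cow: cow > ant → go right; cow < pug → go left. Place as left child of pug.
Insert eel: eel > ant → go right; eel < pug → go left; eel > cow → go right. Place as right child of cow.
Insert bee: bee > ant → go right; bee < pug → go left; bee < cow → go left. Place as left child of cow.
Insert hog: hog > ant → go right; hog < pug → go left; hog > cow → go right; hog > eel → go right. Place as right child of eel.
Insert pig: pig > ant → go right; pig < pug → go left; pig > cow → go right; pig > eel → go right; pig > hog → go right. Place as right child of hog.
Insert ape: ape > ant → go right; ape < pug → go left; ape < cow → go left; ape < bee → go left. Place as left child of bee.
Insert cod: cod > ant → go right; cod < pug → go left; cod < cow → go left; cod > bee → go right. Place as right child of bee.
Insert bat: bat > ant → go right; bat < pug → go left; bat < cow → go left; bat < bee → go left; bat > ape → go right. Place as right child of ape.
Insert gnu: gnu > ant → go right; gnu < pug → go left; gnu > cow → go right; gnu > eel → go right; gnu < hog → go left. Place as left child of hog.
Insert koi: koi > ant → go right; koi < pug → go left; koi > cow → go right; koi > eel → go right; koi > hog → go right; koi < pig → go left. Place as left child of pig.
Insert doe: doe > ant → go right; doe < pug → go left; doe > cow → go right; doe < eel → go left. Place as left child of eel.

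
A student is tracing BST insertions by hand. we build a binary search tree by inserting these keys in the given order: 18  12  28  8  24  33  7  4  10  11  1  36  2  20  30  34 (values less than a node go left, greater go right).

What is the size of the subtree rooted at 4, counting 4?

Insert 18: tree is empty, so 18 becomes the root.
Insert 12: 12 < 18 → go left. Place as left child of 18.
Insert 28: 28 > 18 → go right. Place as right child of 18.
Insert 8: 8 < 18 → go left; 8 < 12 → go left. Place as left child of 12.
Insert 24: 24 > 18 → go right; 24 < 28 → go left. Place as left child of 28.
Insert 33: 33 > 18 → go right; 33 > 28 → go right. Place as right child of 28.
Insert 7: 7 < 18 → go left; 7 < 12 → go left; 7 < 8 → go left. Place as left child of 8.
Insert 4: 4 < 18 → go left; 4 < 12 → go left; 4 < 8 → go left; 4 < 7 → go left. Place as left child of 7.
Insert 10: 10 < 18 → go left; 10 < 12 → go left; 10 > 8 → go right. Place as right child of 8.
Insert 11: 11 < 18 → go left; 11 < 12 → go left; 11 > 8 → go right; 11 > 10 → go right. Place as right child of 10.
Insert 1: 1 < 18 → go left; 1 < 12 → go left; 1 < 8 → go left; 1 < 7 → go left; 1 < 4 → go left. Place as left child of 4.
Insert 36: 36 > 18 → go right; 36 > 28 → go right; 36 > 33 → go right. Place as right child of 33.
Insert 2: 2 < 18 → go left; 2 < 12 → go left; 2 < 8 → go left; 2 < 7 → go left; 2 < 4 → go left; 2 > 1 → go right. Place as right child of 1.
Insert 20: 20 > 18 → go right; 20 < 28 → go left; 20 < 24 → go left. Place as left child of 24.
Insert 30: 30 > 18 → go right; 30 > 28 → go right; 30 < 33 → go left. Place as left child of 33.
Insert 34: 34 > 18 → go right; 34 > 28 → go right; 34 > 33 → go right; 34 < 36 → go left. Place as left child of 36.

Subtree rooted at 4 contains: 4, 1, 2 — 3 nodes.

3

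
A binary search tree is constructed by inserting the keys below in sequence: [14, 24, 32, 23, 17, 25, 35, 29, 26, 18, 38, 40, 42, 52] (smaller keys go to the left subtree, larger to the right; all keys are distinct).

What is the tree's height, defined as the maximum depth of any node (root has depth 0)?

7

Insert 14: tree is empty, so 14 becomes the root.
Insert 24: 24 > 14 → go right. Place as right child of 14.
Insert 32: 32 > 14 → go right; 32 > 24 → go right. Place as right child of 24.
Insert 23: 23 > 14 → go right; 23 < 24 → go left. Place as left child of 24.
Insert 17: 17 > 14 → go right; 17 < 24 → go left; 17 < 23 → go left. Place as left child of 23.
Insert 25: 25 > 14 → go right; 25 > 24 → go right; 25 < 32 → go left. Place as left child of 32.
Insert 35: 35 > 14 → go right; 35 > 24 → go right; 35 > 32 → go right. Place as right child of 32.
Insert 29: 29 > 14 → go right; 29 > 24 → go right; 29 < 32 → go left; 29 > 25 → go right. Place as right child of 25.
Insert 26: 26 > 14 → go right; 26 > 24 → go right; 26 < 32 → go left; 26 > 25 → go right; 26 < 29 → go left. Place as left child of 29.
Insert 18: 18 > 14 → go right; 18 < 24 → go left; 18 < 23 → go left; 18 > 17 → go right. Place as right child of 17.
Insert 38: 38 > 14 → go right; 38 > 24 → go right; 38 > 32 → go right; 38 > 35 → go right. Place as right child of 35.
Insert 40: 40 > 14 → go right; 40 > 24 → go right; 40 > 32 → go right; 40 > 35 → go right; 40 > 38 → go right. Place as right child of 38.
Insert 42: 42 > 14 → go right; 42 > 24 → go right; 42 > 32 → go right; 42 > 35 → go right; 42 > 38 → go right; 42 > 40 → go right. Place as right child of 40.
Insert 52: 52 > 14 → go right; 52 > 24 → go right; 52 > 32 → go right; 52 > 35 → go right; 52 > 38 → go right; 52 > 40 → go right; 52 > 42 → go right. Place as right child of 42.

The deepest node is 52 at depth 7.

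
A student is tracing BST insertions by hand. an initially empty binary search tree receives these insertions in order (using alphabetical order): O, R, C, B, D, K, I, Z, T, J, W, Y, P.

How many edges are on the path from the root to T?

3

Insert O: tree is empty, so O becomes the root.
Insert R: R > O → go right. Place as right child of O.
Insert C: C < O → go left. Place as left child of O.
Insert B: B < O → go left; B < C → go left. Place as left child of C.
Insert D: D < O → go left; D > C → go right. Place as right child of C.
Insert K: K < O → go left; K > C → go right; K > D → go right. Place as right child of D.
Insert I: I < O → go left; I > C → go right; I > D → go right; I < K → go left. Place as left child of K.
Insert Z: Z > O → go right; Z > R → go right. Place as right child of R.
Insert T: T > O → go right; T > R → go right; T < Z → go left. Place as left child of Z.
Insert J: J < O → go left; J > C → go right; J > D → go right; J < K → go left; J > I → go right. Place as right child of I.
Insert W: W > O → go right; W > R → go right; W < Z → go left; W > T → go right. Place as right child of T.
Insert Y: Y > O → go right; Y > R → go right; Y < Z → go left; Y > T → go right; Y > W → go right. Place as right child of W.
Insert P: P > O → go right; P < R → go left. Place as left child of R.

Path to T: O → R → Z → T, which is 3 edges.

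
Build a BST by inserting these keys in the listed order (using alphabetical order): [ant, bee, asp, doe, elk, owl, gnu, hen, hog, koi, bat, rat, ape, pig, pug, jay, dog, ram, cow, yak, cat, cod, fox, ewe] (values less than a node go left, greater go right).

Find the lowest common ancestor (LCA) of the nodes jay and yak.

Insert ant: tree is empty, so ant becomes the root.
Insert bee: bee > ant → go right. Place as right child of ant.
Insert asp: asp > ant → go right; asp < bee → go left. Place as left child of bee.
Insert doe: doe > ant → go right; doe > bee → go right. Place as right child of bee.
Insert elk: elk > ant → go right; elk > bee → go right; elk > doe → go right. Place as right child of doe.
Insert owl: owl > ant → go right; owl > bee → go right; owl > doe → go right; owl > elk → go right. Place as right child of elk.
Insert gnu: gnu > ant → go right; gnu > bee → go right; gnu > doe → go right; gnu > elk → go right; gnu < owl → go left. Place as left child of owl.
Insert hen: hen > ant → go right; hen > bee → go right; hen > doe → go right; hen > elk → go right; hen < owl → go left; hen > gnu → go right. Place as right child of gnu.
Insert hog: hog > ant → go right; hog > bee → go right; hog > doe → go right; hog > elk → go right; hog < owl → go left; hog > gnu → go right; hog > hen → go right. Place as right child of hen.
Insert koi: koi > ant → go right; koi > bee → go right; koi > doe → go right; koi > elk → go right; koi < owl → go left; koi > gnu → go right; koi > hen → go right; koi > hog → go right. Place as right child of hog.
Insert bat: bat > ant → go right; bat < bee → go left; bat > asp → go right. Place as right child of asp.
Insert rat: rat > ant → go right; rat > bee → go right; rat > doe → go right; rat > elk → go right; rat > owl → go right. Place as right child of owl.
Insert ape: ape > ant → go right; ape < bee → go left; ape < asp → go left. Place as left child of asp.
Insert pig: pig > ant → go right; pig > bee → go right; pig > doe → go right; pig > elk → go right; pig > owl → go right; pig < rat → go left. Place as left child of rat.
Insert pug: pug > ant → go right; pug > bee → go right; pug > doe → go right; pug > elk → go right; pug > owl → go right; pug < rat → go left; pug > pig → go right. Place as right child of pig.
Insert jay: jay > ant → go right; jay > bee → go right; jay > doe → go right; jay > elk → go right; jay < owl → go left; jay > gnu → go right; jay > hen → go right; jay > hog → go right; jay < koi → go left. Place as left child of koi.
Insert dog: dog > ant → go right; dog > bee → go right; dog > doe → go right; dog < elk → go left. Place as left child of elk.
Insert ram: ram > ant → go right; ram > bee → go right; ram > doe → go right; ram > elk → go right; ram > owl → go right; ram < rat → go left; ram > pig → go right; ram > pug → go right. Place as right child of pug.
Insert cow: cow > ant → go right; cow > bee → go right; cow < doe → go left. Place as left child of doe.
Insert yak: yak > ant → go right; yak > bee → go right; yak > doe → go right; yak > elk → go right; yak > owl → go right; yak > rat → go right. Place as right child of rat.
Insert cat: cat > ant → go right; cat > bee → go right; cat < doe → go left; cat < cow → go left. Place as left child of cow.
Insert cod: cod > ant → go right; cod > bee → go right; cod < doe → go left; cod < cow → go left; cod > cat → go right. Place as right child of cat.
Insert fox: fox > ant → go right; fox > bee → go right; fox > doe → go right; fox > elk → go right; fox < owl → go left; fox < gnu → go left. Place as left child of gnu.
Insert ewe: ewe > ant → go right; ewe > bee → go right; ewe > doe → go right; ewe > elk → go right; ewe < owl → go left; ewe < gnu → go left; ewe < fox → go left. Place as left child of fox.

Path to jay: ant → bee → doe → elk → owl → gnu → hen → hog → koi → jay
Path to yak: ant → bee → doe → elk → owl → rat → yak
The paths share a prefix ending at owl, then split left and right.

owl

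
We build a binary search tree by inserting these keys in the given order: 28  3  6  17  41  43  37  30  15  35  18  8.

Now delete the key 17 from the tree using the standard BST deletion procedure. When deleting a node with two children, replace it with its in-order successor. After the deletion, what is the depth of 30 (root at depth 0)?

28: root
3: left child of 28 (depth 1)
6: right child of 3 (depth 2)
17: right child of 6 (depth 3)
41: right child of 28 (depth 1)
43: right child of 41 (depth 2)
37: left child of 41 (depth 2)
30: left child of 37 (depth 3)
15: left child of 17 (depth 4)
35: right child of 30 (depth 4)
18: right child of 17 (depth 4)
8: left child of 15 (depth 5)

Delete 17 (two children — replace with in-order successor).
After deletion, path to 30: 28 → 41 → 37 → 30.

3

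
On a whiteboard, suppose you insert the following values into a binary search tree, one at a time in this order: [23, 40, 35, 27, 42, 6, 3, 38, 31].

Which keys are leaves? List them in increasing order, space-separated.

Resulting structure (node: left, right):
  23: L=6, R=40
  40: L=35, R=42
  35: L=27, R=38
  27: L=–, R=31
  42: L=–, R=–
  6: L=3, R=–
  3: L=–, R=–
  38: L=–, R=–
  31: L=–, R=–

3 31 38 42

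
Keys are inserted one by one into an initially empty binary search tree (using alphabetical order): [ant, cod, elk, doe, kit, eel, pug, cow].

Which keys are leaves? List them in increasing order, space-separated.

cow eel pug

Insert ant: tree is empty, so ant becomes the root.
Insert cod: cod > ant → go right. Place as right child of ant.
Insert elk: elk > ant → go right; elk > cod → go right. Place as right child of cod.
Insert doe: doe > ant → go right; doe > cod → go right; doe < elk → go left. Place as left child of elk.
Insert kit: kit > ant → go right; kit > cod → go right; kit > elk → go right. Place as right child of elk.
Insert eel: eel > ant → go right; eel > cod → go right; eel < elk → go left; eel > doe → go right. Place as right child of doe.
Insert pug: pug > ant → go right; pug > cod → go right; pug > elk → go right; pug > kit → go right. Place as right child of kit.
Insert cow: cow > ant → go right; cow > cod → go right; cow < elk → go left; cow < doe → go left. Place as left child of doe.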